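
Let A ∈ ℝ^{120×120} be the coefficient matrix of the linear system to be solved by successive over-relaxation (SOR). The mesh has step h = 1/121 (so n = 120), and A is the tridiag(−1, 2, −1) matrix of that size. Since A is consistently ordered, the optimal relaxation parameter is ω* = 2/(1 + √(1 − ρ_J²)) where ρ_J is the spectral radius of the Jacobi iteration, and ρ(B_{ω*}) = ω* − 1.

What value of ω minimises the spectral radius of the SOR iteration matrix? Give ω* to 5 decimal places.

ω* = 1.94939

ρ_J = max_k |cos(kπ/121)| = cos(π/121) = 0.99966
root = sin(π/121) = 0.025961  (since 1−cos² = sin²).
ω* = 2/(1+0.025961) = 1.94939
ρ_SOR = ω* − 1 ≈ 0.94939.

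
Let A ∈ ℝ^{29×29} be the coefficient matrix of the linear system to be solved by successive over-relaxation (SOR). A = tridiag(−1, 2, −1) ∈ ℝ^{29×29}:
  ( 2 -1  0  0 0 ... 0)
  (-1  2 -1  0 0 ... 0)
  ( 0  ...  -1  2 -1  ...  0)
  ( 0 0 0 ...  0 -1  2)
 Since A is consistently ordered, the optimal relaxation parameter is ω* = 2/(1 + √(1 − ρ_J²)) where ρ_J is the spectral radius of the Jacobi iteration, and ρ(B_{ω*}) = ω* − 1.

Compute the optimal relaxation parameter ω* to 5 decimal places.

ω* = 1.81073

ρ_J = max_k |cos(kπ/30)| = cos(π/30) = 0.99452
root = sin(π/30) = 0.104528  (since 1−cos² = sin²).
[ω*] 2 ÷ (1 + 0.104528) = 2 ÷ 1.104528 = 1.81073.
and ρ(B_{ω*}) = 1.81073 − 1 = 0.81073.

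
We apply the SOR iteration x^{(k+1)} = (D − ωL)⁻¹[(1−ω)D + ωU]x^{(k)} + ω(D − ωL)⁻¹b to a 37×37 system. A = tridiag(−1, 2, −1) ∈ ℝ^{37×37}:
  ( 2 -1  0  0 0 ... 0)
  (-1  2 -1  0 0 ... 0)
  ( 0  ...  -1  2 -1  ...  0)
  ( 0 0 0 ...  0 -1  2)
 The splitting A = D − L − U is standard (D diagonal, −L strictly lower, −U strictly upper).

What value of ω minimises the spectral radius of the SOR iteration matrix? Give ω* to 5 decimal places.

spectrum of D⁻¹(L+U) = {cos(kπ/38) : 1≤k≤37}; ρ_J = cos(π/38) = 0.99658.
√(1−ρ_J²) simplifies to sin(π/38) = 0.082579.
Young: ω* = 2/(1+√(1−ρ_J²)) = 2/(1+0.082579) = 2/1.082579 = 1.84744.
and ρ(B_{ω*}) = 1.84744 − 1 = 0.84744.

ω* = 1.84744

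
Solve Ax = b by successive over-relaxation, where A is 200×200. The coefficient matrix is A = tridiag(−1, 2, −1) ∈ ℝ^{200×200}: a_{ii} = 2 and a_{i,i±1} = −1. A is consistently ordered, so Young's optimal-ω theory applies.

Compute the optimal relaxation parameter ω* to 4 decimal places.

ω* = 1.9692

spectrum of D⁻¹(L+U) = {cos(kπ/201) : 1≤k≤200}; ρ_J = cos(π/201) = 0.9999.
√(1 − cos²(π/201)) = sin(π/201) ≈ 0.01563.
ω* = 2/(1+0.01563) = 1.9692
ρ_SOR = ω* − 1 = 1.9692 − 1 = 0.9692.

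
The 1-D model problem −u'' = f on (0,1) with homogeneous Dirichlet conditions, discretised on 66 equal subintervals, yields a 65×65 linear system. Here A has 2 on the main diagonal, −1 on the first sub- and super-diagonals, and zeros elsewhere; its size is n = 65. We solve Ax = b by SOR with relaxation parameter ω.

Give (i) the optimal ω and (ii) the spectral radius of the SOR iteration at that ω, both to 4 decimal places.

ω* = 1.9092, ρ_SOR = 0.9092

ρ_J = max_k |cos(kπ/66)| = cos(π/66) = 0.9989
√(1−ρ_J²) simplifies to sin(π/66) = 0.04758.
[ω*] 2 ÷ (1 + 0.04758) = 2 ÷ 1.04758 = 1.9092.
and ρ(B_{ω*}) = 1.9092 − 1 = 0.9092.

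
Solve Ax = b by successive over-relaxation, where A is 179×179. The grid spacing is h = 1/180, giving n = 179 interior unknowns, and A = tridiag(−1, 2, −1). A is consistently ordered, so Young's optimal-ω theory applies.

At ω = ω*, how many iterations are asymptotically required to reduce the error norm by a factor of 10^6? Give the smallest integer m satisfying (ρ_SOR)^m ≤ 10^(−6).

m = 396

spectrum of D⁻¹(L+U) = {cos(kπ/180) : 1≤k≤179}; ρ_J = cos(π/180) = 0.9998477.
root = sin(π/180) = 0.0174524  (since 1−cos² = sin²).
[ω*] 2 ÷ (1 + 0.0174524) = 2 ÷ 1.0174524 = 1.9656939.
Hence ρ(B_{ω*}) = 1.9656939 − 1 = 0.9656939.
For 6 digits: m = 6·ln10 / (−ln 0.9656939) = 13.8155/0.0349084 = 395.764; round up → m = 396.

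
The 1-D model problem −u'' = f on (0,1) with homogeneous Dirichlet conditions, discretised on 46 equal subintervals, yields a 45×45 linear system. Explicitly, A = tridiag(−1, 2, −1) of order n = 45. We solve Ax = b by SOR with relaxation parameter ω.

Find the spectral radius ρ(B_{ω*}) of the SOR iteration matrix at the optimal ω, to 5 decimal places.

ρ_SOR = 0.87223

With n=45, ρ(Jacobi) = cos(π/46) = 0.99767.
√(1 − cos²(π/46)) = sin(π/46) ≈ 0.068242.
Then 2/(1+√(1−ρ_J²)) = 2/(1+0.068242); ω* = 2/1.068242 = 1.87223.
[ρ_SOR] ω* − 1 = 0.87223.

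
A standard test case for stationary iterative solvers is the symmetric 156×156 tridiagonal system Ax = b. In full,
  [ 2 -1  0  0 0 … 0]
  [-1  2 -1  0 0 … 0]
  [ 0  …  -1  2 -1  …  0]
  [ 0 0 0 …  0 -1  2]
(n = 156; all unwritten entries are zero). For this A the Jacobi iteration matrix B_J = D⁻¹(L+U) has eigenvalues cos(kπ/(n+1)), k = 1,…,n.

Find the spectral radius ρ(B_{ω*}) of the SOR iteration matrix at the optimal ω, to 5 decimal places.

ρ_J = max_k |cos(kπ/157)| = cos(π/157) = 0.99980
√(1−ρ_J²) simplifies to sin(π/157) = 0.020009.
So ω* = 2/1.020009 = 1.96077 (Young).
ρ(B_{ω*}) = ω*−1 = 0.96077

ρ_SOR = 0.96077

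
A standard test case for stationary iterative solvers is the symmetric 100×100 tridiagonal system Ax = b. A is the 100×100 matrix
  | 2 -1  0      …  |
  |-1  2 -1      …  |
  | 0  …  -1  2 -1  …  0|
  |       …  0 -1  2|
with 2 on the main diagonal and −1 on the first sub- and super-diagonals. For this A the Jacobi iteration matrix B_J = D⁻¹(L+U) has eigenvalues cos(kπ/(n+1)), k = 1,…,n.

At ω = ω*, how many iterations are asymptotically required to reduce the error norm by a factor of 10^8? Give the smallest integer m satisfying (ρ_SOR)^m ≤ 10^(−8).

ρ_J = max_k |cos(kπ/101)| = cos(π/101) = 0.9995163
√(1 − cos²(π/101)) = sin(π/101) ≈ 0.0310999.
Then 2/(1+√(1−ρ_J²)) = 2/(1+0.0310999); ω* = 2/1.0310999 = 1.9396763.
ρ_SOR = ω* − 1 ≈ 0.9396763.
For 8 digits: m = 8·ln10 / (−ln 0.9396763) = 18.4207/0.0622198 = 296.058; round up → m = 297.

m = 297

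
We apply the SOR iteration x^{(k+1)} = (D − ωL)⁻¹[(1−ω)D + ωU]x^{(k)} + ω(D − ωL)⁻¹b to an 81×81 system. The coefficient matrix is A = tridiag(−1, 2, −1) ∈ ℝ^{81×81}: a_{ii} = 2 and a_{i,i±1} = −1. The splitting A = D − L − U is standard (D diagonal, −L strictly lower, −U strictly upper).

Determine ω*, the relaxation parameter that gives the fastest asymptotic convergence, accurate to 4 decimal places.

ω* = 1.9262

[ρ_J] n=81: ρ(B_J) = cos(π/(n+1)) = cos(π/82) = 0.9993.
1 − cos²(π/82) = sin²(π/82) ⇒ √(1−ρ_J²) = sin(π/82) = 0.03830.
Young: ω* = 2/(1+√(1−ρ_J²)) = 2/(1+0.03830) = 2/1.03830 = 1.9262.
[ρ_SOR] ω* − 1 = 0.9262.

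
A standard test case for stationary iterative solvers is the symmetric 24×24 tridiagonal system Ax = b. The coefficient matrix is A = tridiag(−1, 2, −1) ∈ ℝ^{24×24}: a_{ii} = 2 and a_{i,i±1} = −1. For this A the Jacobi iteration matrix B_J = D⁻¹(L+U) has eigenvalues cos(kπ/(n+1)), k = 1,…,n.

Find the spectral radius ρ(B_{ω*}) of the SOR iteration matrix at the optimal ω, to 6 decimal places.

ρ_SOR = 0.777251

B_J for the 24×24 system has eigenvalues cos(kπ/25); ρ_J = cos(π/25) = 0.992115.
root = sin(π/25) = 0.1253332  (since 1−cos² = sin²).
Young: ω* = 2/(1+√(1−ρ_J²)) = 2/(1+0.1253332) = 2/1.1253332 = 1.777251.
and ρ(B_{ω*}) = 1.777251 − 1 = 0.777251.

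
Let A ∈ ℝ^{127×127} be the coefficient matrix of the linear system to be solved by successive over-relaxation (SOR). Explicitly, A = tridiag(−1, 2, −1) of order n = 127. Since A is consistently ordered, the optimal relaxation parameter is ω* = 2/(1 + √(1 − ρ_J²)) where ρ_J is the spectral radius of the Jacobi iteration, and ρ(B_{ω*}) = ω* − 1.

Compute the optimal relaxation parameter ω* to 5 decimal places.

ω* = 1.95209

ρ_J = max_k |cos(kπ/128)| = cos(π/128) = 0.99970
√(1 − cos²(π/128)) = sin(π/128) ≈ 0.024541.
Then 2/(1+√(1−ρ_J²)) = 2/(1+0.024541); ω* = 2/1.024541 = 1.95209.
Hence ρ(B_{ω*}) = 1.95209 − 1 = 0.95209.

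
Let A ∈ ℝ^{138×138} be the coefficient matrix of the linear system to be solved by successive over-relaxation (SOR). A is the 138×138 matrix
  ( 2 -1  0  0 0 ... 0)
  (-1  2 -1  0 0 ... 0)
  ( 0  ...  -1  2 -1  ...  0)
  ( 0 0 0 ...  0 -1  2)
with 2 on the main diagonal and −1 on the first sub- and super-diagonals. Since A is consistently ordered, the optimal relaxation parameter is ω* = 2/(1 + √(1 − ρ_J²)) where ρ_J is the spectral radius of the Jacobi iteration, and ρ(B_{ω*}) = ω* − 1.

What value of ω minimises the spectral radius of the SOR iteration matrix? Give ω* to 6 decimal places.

½·tridiag(1,0,1) at n=138: λ_k = cos(kπ/139); max |λ| at k=1 ⇒ ρ_J = cos(π/139) ≈ 0.999745.
root = sin(π/139) = 0.0225995  (since 1−cos² = sin²).
ω* = 2 / (1 + 0.0225995) = 2 / 1.0225995 ≈ 1.955800.
and ρ(B_{ω*}) = 1.955800 − 1 = 0.955800.

ω* = 1.955800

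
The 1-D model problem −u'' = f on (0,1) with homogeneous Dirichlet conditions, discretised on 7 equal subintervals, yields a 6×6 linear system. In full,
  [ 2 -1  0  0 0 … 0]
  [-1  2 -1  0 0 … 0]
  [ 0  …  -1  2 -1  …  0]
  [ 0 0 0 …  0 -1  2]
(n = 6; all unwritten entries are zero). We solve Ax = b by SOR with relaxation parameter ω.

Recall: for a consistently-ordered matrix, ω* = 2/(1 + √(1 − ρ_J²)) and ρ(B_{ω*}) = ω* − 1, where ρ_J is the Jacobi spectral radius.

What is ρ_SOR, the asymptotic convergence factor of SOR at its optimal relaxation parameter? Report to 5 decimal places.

spectrum of D⁻¹(L+U) = {cos(kπ/7) : 1≤k≤6}; ρ_J = cos(π/7) = 0.90097.
1 − cos²(π/7) = sin²(π/7) ⇒ √(1−ρ_J²) = sin(π/7) = 0.433884.
ω* = 2/(1+0.433884) = 1.39481
ρ(B_{ω*}) = ω*−1 = 0.39481

ρ_SOR = 0.39481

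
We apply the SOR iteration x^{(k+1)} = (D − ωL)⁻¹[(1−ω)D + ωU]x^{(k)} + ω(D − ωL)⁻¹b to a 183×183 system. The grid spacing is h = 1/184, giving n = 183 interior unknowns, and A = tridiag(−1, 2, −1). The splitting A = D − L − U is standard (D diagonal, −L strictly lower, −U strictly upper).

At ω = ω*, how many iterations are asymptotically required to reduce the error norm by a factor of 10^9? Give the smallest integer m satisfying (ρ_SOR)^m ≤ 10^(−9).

n=183: λ(B_J) = 1 − λ(A)/2 = cos(kπ/184); k=1 gives ρ_J = 0.9998542.
√(1−ρ_J²) = |sin(π/184)| = 0.0170730
ω* = 2/(1 + 0.0170730) = 2/1.0170730 = 1.9664272.
ρ_SOR = ω* − 1 ≈ 0.9664272.
For 9 digits: m = 9·ln10 / (−ln 0.9664272) = 20.7233/0.0341493 = 606.844; round up → m = 607.

m = 607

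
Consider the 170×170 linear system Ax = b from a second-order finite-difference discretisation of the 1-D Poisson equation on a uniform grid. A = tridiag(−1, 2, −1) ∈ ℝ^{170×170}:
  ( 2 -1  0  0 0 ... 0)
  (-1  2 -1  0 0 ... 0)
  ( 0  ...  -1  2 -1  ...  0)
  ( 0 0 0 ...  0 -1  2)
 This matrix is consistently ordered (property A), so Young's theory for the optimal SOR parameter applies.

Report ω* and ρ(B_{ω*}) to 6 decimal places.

ω* = 1.963921, ρ_SOR = 0.963921

ρ_J = max_k |cos(kπ/171)| = cos(π/171) = 0.999831
1 − cos²(π/171) = sin²(π/171) ⇒ √(1−ρ_J²) = sin(π/171) = 0.0183709.
ω* = 2 / (1 + 0.0183709) = 2 / 1.0183709 ≈ 1.963921.
Hence ρ(B_{ω*}) = 1.963921 − 1 = 0.963921.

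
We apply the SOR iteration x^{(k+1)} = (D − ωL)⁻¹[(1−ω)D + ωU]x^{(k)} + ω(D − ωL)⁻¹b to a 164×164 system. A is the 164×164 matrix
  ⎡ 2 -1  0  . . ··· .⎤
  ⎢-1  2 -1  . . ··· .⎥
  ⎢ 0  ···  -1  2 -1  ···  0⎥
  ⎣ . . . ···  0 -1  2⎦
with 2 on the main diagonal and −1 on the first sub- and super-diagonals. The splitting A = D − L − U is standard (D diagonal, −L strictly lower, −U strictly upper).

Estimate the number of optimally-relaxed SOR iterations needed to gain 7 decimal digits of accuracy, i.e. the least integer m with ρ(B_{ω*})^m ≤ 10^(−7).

m = 424

½·tridiag(1,0,1) at n=164: λ_k = cos(kπ/165); max |λ| at k=1 ⇒ ρ_J = cos(π/165) ≈ 0.9998187.
√(1−ρ_J²) = |sin(π/165)| = 0.0190388
ω* = 2/(1 + 0.0190388) = 2/1.0190388 = 1.9626338.
ρ_SOR = ω* − 1 ≈ 0.9626338.
Need (0.9626338)^m ≤ 10^(−7): m ≥ 7·ln10/|ln 0.9626338| = 16.1181/0.0380822 = 423.245 ⇒ m = 424.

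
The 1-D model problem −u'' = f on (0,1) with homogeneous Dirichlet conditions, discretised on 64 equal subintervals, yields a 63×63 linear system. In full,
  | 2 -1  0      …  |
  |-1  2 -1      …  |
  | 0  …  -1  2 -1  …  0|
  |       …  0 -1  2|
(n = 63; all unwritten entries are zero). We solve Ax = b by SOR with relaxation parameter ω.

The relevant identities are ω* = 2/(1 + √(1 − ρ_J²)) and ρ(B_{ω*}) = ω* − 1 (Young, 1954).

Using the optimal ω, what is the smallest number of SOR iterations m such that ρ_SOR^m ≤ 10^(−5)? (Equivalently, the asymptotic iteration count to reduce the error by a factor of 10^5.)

With n=63, ρ(Jacobi) = cos(π/64) = 0.9987955.
1 − cos²(π/64) = sin²(π/64) ⇒ √(1−ρ_J²) = sin(π/64) = 0.0490677.
ω* = 2/(1+0.0490677) = 1.9064547
ρ_SOR = ω* − 1 = 1.9064547 − 1 = 0.9064547.
Need (0.9064547)^m ≤ 10^(−5): m ≥ 5·ln10/|ln 0.9064547| = 11.5129/0.0982142 = 117.222 ⇒ m = 118.

m = 118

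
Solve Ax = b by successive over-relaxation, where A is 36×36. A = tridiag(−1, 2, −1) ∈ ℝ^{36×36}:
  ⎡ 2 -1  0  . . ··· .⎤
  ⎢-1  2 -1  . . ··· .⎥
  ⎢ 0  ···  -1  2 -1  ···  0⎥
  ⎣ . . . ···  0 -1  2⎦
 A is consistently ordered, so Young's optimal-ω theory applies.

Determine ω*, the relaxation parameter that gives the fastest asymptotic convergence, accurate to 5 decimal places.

With n=36, ρ(Jacobi) = cos(π/37) = 0.99640.
√(1−ρ_J²) = |sin(π/37)| = 0.084806
ω* = 2 / (1 + 0.084806) = 2 / 1.084806 ≈ 1.84365.
ρ_SOR = ω* − 1 ≈ 0.84365.

ω* = 1.84365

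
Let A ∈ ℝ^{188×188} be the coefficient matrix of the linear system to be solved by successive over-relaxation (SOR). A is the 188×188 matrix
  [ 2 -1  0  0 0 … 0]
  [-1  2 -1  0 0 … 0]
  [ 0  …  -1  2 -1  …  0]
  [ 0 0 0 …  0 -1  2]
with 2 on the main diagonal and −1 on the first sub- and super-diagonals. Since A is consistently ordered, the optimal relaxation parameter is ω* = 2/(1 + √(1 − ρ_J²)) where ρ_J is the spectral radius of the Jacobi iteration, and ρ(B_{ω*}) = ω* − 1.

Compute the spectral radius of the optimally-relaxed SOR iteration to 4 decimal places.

ρ_SOR = 0.9673

With n=188, ρ(Jacobi) = cos(π/189) = 0.9999.
√(1 − cos²(π/189)) = sin(π/189) ≈ 0.01662.
ω* = 2 / (1 + 0.01662) = 2 / 1.01662 ≈ 1.9673.
and ρ(B_{ω*}) = 1.9673 − 1 = 0.9673.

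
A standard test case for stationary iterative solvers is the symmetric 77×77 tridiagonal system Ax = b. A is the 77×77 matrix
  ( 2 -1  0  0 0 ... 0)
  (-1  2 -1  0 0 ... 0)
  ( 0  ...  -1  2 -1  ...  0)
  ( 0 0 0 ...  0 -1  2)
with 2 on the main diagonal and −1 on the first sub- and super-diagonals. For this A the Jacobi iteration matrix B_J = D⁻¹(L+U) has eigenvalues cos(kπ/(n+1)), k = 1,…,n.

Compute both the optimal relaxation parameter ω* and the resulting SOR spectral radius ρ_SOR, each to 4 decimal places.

n=77: λ(B_J) = 1 − λ(A)/2 = cos(kπ/78); k=1 gives ρ_J = 0.9992.
√(1 − cos²(π/78)) = sin(π/78) ≈ 0.04027.
ω* = 2 / (1 + 0.04027) = 2 / 1.04027 ≈ 1.9226.
ρ_SOR = ω* − 1 = 1.9226 − 1 = 0.9226.

ω* = 1.9226, ρ_SOR = 0.9226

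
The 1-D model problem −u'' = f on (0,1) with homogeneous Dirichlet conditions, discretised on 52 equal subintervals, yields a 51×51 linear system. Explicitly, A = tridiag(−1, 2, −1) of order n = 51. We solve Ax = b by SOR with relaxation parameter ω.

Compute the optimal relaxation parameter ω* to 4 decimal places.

spectrum of D⁻¹(L+U) = {cos(kπ/52) : 1≤k≤51}; ρ_J = cos(π/52) = 0.9982.
root = sin(π/52) = 0.06038  (since 1−cos² = sin²).
Young: ω* = 2/(1+√(1−ρ_J²)) = 2/(1+0.06038) = 2/1.06038 = 1.8861.
At ω = 1.8861 every |λ(B_ω)| = ω−1, so ρ_SOR = 0.8861.

ω* = 1.8861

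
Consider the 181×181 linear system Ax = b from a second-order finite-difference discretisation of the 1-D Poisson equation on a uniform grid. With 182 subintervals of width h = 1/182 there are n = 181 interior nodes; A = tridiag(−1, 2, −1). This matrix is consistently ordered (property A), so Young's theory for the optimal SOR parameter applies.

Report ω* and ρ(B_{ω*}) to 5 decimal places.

ω* = 1.96606, ρ_SOR = 0.96606

With n=181, ρ(Jacobi) = cos(π/182) = 0.99985.
root = sin(π/182) = 0.017261  (since 1−cos² = sin²).
Young: ω* = 2/(1+√(1−ρ_J²)) = 2/(1+0.017261) = 2/1.017261 = 1.96606.
Hence ρ(B_{ω*}) = 1.96606 − 1 = 0.96606.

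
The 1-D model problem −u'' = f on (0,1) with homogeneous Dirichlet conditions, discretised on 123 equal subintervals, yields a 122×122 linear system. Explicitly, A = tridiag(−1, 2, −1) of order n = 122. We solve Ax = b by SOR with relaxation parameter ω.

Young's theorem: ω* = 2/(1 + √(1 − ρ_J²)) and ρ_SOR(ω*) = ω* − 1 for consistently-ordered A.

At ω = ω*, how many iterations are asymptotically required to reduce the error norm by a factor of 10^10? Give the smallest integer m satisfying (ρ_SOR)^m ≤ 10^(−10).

½·tridiag(1,0,1) at n=122: λ_k = cos(kπ/123); max |λ| at k=1 ⇒ ρ_J = cos(π/123) ≈ 0.9996738.
√(1−ρ_J²) = |sin(π/123)| = 0.0255386
Young: ω* = 2/(1+√(1−ρ_J²)) = 2/(1+0.0255386) = 2/1.0255386 = 1.9501948.
ρ_SOR = ω* − 1 = 1.9501948 − 1 = 0.9501948.
ρ_SOR^m ≤ 10^(−10) ⇔ m ≥ 10·ln10/(−ln 0.9501948) = 23.0259/0.0510883 = 450.708; m = ⌈450.708⌉ = 451.

m = 451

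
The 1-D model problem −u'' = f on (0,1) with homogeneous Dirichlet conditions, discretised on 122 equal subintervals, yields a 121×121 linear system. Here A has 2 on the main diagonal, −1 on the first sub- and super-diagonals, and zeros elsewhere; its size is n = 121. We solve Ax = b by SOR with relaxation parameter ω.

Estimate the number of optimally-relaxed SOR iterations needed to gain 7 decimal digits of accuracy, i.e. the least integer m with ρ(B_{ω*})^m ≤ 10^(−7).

B_J for the 121×121 system has eigenvalues cos(kπ/122); ρ_J = cos(π/122) = 0.9996685.
√(1−ρ_J²) simplifies to sin(π/122) = 0.0257479.
ω* = 2 / (1 + 0.0257479) = 2 / 1.0257479 ≈ 1.9497968.
ρ(B_{ω*}) = ω*−1 = 0.9497968
ρ_SOR^m ≤ 10^(−7) ⇔ m ≥ 7·ln10/(−ln 0.9497968) = 16.1181/0.0515072 = 312.929; m = ⌈312.929⌉ = 313.

m = 313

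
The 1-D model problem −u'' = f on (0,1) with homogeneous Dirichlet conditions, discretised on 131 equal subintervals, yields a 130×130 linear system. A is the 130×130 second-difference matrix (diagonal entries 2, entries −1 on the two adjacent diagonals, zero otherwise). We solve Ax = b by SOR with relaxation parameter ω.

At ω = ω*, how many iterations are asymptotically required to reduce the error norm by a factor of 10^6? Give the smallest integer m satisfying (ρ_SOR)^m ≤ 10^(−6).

[ρ_J] n=130: ρ(B_J) = cos(π/(n+1)) = cos(π/131) = 0.9997125.
√(1−ρ_J²) simplifies to sin(π/131) = 0.0239793.
Then 2/(1+√(1−ρ_J²)) = 2/(1+0.0239793); ω* = 2/1.0239793 = 1.9531645.
and ρ(B_{ω*}) = 1.9531645 − 1 = 0.9531645.
Need (0.9531645)^m ≤ 10^(−6): m ≥ 6·ln10/|ln 0.9531645| = 13.8155/0.0479678 = 288.016 ⇒ m = 289.

m = 289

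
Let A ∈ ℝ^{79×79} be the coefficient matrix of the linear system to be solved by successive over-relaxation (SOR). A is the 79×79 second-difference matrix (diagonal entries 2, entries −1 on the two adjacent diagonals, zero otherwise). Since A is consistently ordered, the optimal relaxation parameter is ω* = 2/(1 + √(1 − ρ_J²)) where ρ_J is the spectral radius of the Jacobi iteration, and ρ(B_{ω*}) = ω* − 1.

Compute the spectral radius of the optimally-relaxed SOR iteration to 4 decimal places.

B_J for the 79×79 system has eigenvalues cos(kπ/80); ρ_J = cos(π/80) = 0.9992.
√(1−ρ_J²) = |sin(π/80)| = 0.03926
ω* = 2 / (1 + 0.03926) = 2 / 1.03926 ≈ 1.9244.
ρ_SOR = ω* − 1 = 1.9244 − 1 = 0.9244.

ρ_SOR = 0.9244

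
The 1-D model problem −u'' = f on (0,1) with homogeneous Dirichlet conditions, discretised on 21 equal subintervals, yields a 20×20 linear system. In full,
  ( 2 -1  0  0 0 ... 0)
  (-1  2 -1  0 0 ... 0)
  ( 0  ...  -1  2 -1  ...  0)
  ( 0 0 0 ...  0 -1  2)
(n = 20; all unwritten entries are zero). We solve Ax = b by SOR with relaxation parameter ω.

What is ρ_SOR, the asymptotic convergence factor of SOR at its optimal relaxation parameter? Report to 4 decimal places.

ρ_SOR = 0.7406

ρ_J = max_k |cos(kπ/21)| = cos(π/21) = 0.9888
1 − cos²(π/21) = sin²(π/21) ⇒ √(1−ρ_J²) = sin(π/21) = 0.14904.
ω* = 2/(1 + 0.14904) = 2/1.14904 = 1.7406.
and ρ(B_{ω*}) = 1.7406 − 1 = 0.7406.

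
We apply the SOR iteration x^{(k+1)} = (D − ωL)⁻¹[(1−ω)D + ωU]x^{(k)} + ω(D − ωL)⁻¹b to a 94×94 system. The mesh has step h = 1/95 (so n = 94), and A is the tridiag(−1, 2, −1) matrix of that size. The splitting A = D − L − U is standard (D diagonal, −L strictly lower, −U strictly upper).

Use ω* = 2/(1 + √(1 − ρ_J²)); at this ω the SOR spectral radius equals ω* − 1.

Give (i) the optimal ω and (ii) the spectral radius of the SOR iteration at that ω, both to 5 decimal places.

ω* = 1.93599, ρ_SOR = 0.93599

B_J for the 94×94 system has eigenvalues cos(kπ/95); ρ_J = cos(π/95) = 0.99945.
√(1 − cos²(π/95)) = sin(π/95) ≈ 0.033063.
Young: ω* = 2/(1+√(1−ρ_J²)) = 2/(1+0.033063) = 2/1.033063 = 1.93599.
ρ(B_{ω*}) = ω*−1 = 0.93599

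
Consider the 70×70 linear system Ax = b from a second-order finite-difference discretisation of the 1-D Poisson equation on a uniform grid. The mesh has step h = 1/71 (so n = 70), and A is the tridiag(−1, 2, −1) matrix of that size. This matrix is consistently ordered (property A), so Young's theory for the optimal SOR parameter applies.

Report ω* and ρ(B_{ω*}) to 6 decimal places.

ω* = 1.915281, ρ_SOR = 0.915281

spectrum of D⁻¹(L+U) = {cos(kπ/71) : 1≤k≤70}; ρ_J = cos(π/71) = 0.999021.
root = sin(π/71) = 0.0442333  (since 1−cos² = sin²).
Young: ω* = 2/(1+√(1−ρ_J²)) = 2/(1+0.0442333) = 2/1.0442333 = 1.915281.
ρ_SOR = ω* − 1 = 1.915281 − 1 = 0.915281.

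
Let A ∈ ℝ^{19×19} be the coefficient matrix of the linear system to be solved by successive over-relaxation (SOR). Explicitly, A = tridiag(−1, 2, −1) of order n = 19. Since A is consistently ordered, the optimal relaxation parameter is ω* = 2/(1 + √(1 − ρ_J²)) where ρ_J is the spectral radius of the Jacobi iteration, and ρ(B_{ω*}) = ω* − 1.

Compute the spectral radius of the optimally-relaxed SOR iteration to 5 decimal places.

ρ_SOR = 0.72945

½·tridiag(1,0,1) at n=19: λ_k = cos(kπ/20); max |λ| at k=1 ⇒ ρ_J = cos(π/20) ≈ 0.98769.
√(1 − cos²(π/20)) = sin(π/20) ≈ 0.156434.
So ω* = 2/1.156434 = 1.72945 (Young).
Hence ρ(B_{ω*}) = 1.72945 − 1 = 0.72945.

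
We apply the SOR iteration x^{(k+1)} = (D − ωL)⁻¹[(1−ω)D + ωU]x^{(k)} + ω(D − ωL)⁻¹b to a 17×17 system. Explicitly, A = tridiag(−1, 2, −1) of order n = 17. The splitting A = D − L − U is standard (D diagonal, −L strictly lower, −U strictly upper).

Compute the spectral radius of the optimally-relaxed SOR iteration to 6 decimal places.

[ρ_J] n=17: ρ(B_J) = cos(π/(n+1)) = cos(π/18) = 0.984808.
√(1−ρ_J²) simplifies to sin(π/18) = 0.1736482.
ω* = 2 / (1 + 0.1736482) = 2 / 1.1736482 ≈ 1.704088.
ρ_SOR = ω* − 1 = 1.704088 − 1 = 0.704088.

ρ_SOR = 0.704088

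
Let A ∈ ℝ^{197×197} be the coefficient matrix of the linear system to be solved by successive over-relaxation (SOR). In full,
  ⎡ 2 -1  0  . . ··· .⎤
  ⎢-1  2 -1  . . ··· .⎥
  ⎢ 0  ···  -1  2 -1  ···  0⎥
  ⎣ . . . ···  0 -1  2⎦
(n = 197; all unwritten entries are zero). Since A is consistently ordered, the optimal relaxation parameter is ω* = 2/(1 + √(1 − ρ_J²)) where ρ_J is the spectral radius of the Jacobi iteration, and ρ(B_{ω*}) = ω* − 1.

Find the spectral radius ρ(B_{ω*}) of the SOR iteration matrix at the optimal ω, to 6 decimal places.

ρ_SOR = 0.968764

[ρ_J] n=197: ρ(B_J) = cos(π/(n+1)) = cos(π/198) = 0.999874.
√(1 − cos²(π/198)) = sin(π/198) ≈ 0.0158660.
So ω* = 2/1.0158660 = 1.968764 (Young).
and ρ(B_{ω*}) = 1.968764 − 1 = 0.968764.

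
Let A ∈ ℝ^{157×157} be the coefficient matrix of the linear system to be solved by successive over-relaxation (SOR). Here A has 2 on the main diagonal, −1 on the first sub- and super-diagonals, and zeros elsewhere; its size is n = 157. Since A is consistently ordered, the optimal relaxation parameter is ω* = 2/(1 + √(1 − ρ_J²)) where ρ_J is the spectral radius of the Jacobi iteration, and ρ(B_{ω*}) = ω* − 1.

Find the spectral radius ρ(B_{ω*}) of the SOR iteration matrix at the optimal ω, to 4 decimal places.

ρ_SOR = 0.9610

ρ_J = max_k |cos(kπ/158)| = cos(π/158) = 0.9998
√(1−ρ_J²) = |sin(π/158)| = 0.01988
ω* = 2/(1 + 0.01988) = 2/1.01988 = 1.9610.
[ρ_SOR] ω* − 1 = 0.9610.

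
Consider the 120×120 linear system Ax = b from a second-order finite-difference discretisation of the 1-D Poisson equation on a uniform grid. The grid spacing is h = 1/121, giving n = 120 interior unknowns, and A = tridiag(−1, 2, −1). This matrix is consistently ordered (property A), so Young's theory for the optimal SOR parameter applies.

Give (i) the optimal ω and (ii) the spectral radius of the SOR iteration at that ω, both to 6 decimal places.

ω* = 1.949392, ρ_SOR = 0.949392

With n=120, ρ(Jacobi) = cos(π/121) = 0.999663.
√(1 − cos²(π/121)) = sin(π/121) ≈ 0.0259607.
Then 2/(1+√(1−ρ_J²)) = 2/(1+0.0259607); ω* = 2/1.0259607 = 1.949392.
ρ_SOR = ω* − 1 ≈ 0.949392.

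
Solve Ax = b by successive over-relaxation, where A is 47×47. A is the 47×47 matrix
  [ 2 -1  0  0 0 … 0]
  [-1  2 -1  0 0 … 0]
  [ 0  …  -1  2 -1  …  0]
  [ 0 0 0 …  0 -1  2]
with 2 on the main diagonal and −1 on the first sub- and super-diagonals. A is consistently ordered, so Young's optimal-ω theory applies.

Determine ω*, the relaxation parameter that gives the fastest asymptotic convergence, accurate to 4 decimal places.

ω* = 1.8772

n=47: λ(B_J) = 1 − λ(A)/2 = cos(kπ/48); k=1 gives ρ_J = 0.9979.
√(1 − cos²(π/48)) = sin(π/48) ≈ 0.06540.
Then 2/(1+√(1−ρ_J²)) = 2/(1+0.06540); ω* = 2/1.06540 = 1.8772.
At ω = 1.8772 every |λ(B_ω)| = ω−1, so ρ_SOR = 0.8772.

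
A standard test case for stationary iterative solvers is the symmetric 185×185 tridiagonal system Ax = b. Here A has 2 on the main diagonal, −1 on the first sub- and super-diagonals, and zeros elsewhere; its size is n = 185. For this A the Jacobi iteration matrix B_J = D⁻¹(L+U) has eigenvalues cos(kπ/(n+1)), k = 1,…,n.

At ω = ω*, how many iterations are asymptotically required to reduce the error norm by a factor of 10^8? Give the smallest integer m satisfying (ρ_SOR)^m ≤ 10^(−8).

spectrum of D⁻¹(L+U) = {cos(kπ/186) : 1≤k≤185}; ρ_J = cos(π/186) = 0.9998574.
1 − cos²(π/186) = sin²(π/186) ⇒ √(1−ρ_J²) = sin(π/186) = 0.0168895.
ω* = 2/(1+0.0168895) = 1.9667820
ρ_SOR = ω* − 1 = 1.9667820 − 1 = 0.9667820.
Need (0.9667820)^m ≤ 10^(−8): m ≥ 8·ln10/|ln 0.9667820| = 18.4207/0.0337822 = 545.278 ⇒ m = 546.

m = 546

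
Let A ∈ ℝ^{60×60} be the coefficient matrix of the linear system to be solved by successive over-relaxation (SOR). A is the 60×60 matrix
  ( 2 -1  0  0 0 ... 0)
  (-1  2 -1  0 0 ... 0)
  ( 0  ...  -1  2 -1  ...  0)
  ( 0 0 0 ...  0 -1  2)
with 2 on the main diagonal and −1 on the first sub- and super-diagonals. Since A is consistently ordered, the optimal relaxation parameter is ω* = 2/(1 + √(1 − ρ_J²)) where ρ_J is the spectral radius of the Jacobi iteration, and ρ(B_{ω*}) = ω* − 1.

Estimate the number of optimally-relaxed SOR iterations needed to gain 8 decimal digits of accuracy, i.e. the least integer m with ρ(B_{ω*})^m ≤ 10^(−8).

spectrum of D⁻¹(L+U) = {cos(kπ/61) : 1≤k≤60}; ρ_J = cos(π/61) = 0.9986741.
√(1−ρ_J²) = |sin(π/61)| = 0.0514788
ω* = 2/(1+0.0514788) = 1.9020830
At ω = 1.9020830 every |λ(B_ω)| = ω−1, so ρ_SOR = 0.9020830.
(0.9020830)^m ≤ 10^{−8}  ⇒  m·ln(0.9020830) ≤ −8·ln10  ⇒  m ≥ 178.757  ⇒  m = 179

m = 179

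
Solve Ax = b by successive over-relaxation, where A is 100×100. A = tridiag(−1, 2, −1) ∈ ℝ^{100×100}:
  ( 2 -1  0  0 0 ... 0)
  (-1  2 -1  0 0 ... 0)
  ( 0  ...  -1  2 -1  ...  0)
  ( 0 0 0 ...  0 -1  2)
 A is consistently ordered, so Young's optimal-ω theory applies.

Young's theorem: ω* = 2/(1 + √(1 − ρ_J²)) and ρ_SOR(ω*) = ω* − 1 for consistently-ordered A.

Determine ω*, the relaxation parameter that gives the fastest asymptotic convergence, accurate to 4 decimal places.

[ρ_J] n=100: ρ(B_J) = cos(π/(n+1)) = cos(π/101) = 0.9995.
√(1 − cos²(π/101)) = sin(π/101) ≈ 0.03110.
[ω*] 2 ÷ (1 + 0.03110) = 2 ÷ 1.03110 = 1.9397.
ρ_SOR = ω* − 1 = 1.9397 − 1 = 0.9397.

ω* = 1.9397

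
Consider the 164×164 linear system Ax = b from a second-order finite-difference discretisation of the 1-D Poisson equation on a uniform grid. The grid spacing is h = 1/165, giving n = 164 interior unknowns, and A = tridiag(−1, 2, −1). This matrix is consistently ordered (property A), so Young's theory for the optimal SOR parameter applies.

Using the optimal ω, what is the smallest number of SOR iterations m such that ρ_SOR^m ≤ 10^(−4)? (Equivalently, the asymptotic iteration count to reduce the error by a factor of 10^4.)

m = 242

B_J for the 164×164 system has eigenvalues cos(kπ/165); ρ_J = cos(π/165) = 0.9998187.
√(1−ρ_J²) = |sin(π/165)| = 0.0190388
ω* = 2/(1 + 0.0190388) = 2/1.0190388 = 1.9626338.
At ω = 1.9626338 every |λ(B_ω)| = ω−1, so ρ_SOR = 0.9626338.
For 4 digits: m = 4·ln10 / (−ln 0.9626338) = 9.21034/0.0380822 = 241.854; round up → m = 242.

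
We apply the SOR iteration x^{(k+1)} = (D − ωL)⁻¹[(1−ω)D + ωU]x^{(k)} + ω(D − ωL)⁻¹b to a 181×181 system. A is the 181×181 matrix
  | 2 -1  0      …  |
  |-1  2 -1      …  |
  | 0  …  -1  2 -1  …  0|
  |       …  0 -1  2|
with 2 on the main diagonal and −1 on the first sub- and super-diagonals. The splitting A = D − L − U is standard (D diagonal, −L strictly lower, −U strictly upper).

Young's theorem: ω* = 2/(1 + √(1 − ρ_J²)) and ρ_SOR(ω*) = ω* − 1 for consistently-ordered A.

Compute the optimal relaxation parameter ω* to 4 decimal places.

ω* = 1.9661

B_J for the 181×181 system has eigenvalues cos(kπ/182); ρ_J = cos(π/182) = 0.9999.
√(1−ρ_J²) simplifies to sin(π/182) = 0.01726.
Then 2/(1+√(1−ρ_J²)) = 2/(1+0.01726); ω* = 2/1.01726 = 1.9661.
[ρ_SOR] ω* − 1 = 0.9661.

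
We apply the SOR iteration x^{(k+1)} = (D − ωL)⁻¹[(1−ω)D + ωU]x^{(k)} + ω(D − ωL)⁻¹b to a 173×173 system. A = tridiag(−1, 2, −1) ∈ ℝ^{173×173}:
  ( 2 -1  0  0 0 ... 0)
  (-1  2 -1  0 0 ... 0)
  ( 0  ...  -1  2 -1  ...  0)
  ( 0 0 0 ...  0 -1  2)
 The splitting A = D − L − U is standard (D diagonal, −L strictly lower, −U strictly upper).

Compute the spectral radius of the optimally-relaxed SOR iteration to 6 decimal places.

ρ_SOR = 0.964532

½·tridiag(1,0,1) at n=173: λ_k = cos(kπ/174); max |λ| at k=1 ⇒ ρ_J = cos(π/174) ≈ 0.999837.
√(1−ρ_J²) simplifies to sin(π/174) = 0.0180541.
ω* = 2/(1+0.0180541) = 1.964532
ρ_SOR = ω* − 1 ≈ 0.964532.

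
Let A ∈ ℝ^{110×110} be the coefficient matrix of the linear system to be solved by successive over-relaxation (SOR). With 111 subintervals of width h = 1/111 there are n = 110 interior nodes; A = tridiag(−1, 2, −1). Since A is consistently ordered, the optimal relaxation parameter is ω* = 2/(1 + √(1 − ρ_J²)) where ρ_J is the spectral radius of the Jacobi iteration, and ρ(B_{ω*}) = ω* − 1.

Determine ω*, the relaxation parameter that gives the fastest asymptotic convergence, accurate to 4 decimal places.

spectrum of D⁻¹(L+U) = {cos(kπ/111) : 1≤k≤110}; ρ_J = cos(π/111) = 0.9996.
√(1−ρ_J²) simplifies to sin(π/111) = 0.02830.
ω* = 2 / (1 + 0.02830) = 2 / 1.02830 ≈ 1.9450.
Hence ρ(B_{ω*}) = 1.9450 − 1 = 0.9450.

ω* = 1.9450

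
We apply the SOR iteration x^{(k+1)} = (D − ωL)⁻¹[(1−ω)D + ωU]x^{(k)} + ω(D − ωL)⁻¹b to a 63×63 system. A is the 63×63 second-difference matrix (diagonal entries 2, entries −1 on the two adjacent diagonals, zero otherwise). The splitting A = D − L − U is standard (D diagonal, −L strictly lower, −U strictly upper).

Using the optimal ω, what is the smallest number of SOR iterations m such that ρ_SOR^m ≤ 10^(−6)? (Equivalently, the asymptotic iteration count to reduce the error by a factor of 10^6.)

m = 141

ρ_J = max_k |cos(kπ/64)| = cos(π/64) = 0.9987955
√(1−ρ_J²) simplifies to sin(π/64) = 0.0490677.
Then 2/(1+√(1−ρ_J²)) = 2/(1+0.0490677); ω* = 2/1.0490677 = 1.9064547.
At ω = 1.9064547 every |λ(B_ω)| = ω−1, so ρ_SOR = 0.9064547.
For 6 digits: m = 6·ln10 / (−ln 0.9064547) = 13.8155/0.0982142 = 140.667; round up → m = 141.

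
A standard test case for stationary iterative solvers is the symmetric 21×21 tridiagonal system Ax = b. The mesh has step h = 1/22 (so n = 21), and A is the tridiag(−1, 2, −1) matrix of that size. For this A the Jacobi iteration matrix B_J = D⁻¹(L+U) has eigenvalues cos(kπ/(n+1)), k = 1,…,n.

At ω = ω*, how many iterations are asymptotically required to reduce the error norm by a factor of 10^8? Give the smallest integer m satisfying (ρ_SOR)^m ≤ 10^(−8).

B_J for the 21×21 system has eigenvalues cos(kπ/22); ρ_J = cos(π/22) = 0.9898214.
√(1 − cos²(π/22)) = sin(π/22) ≈ 0.1423148.
Then 2/(1+√(1−ρ_J²)) = 2/(1+0.1423148); ω* = 2/1.1423148 = 1.7508309.
ρ_SOR = ω* − 1 = 1.7508309 − 1 = 0.7508309.
Need (0.7508309)^m ≤ 10^(−8): m ≥ 8·ln10/|ln 0.7508309| = 18.4207/0.286575 = 64.279 ⇒ m = 65.

m = 65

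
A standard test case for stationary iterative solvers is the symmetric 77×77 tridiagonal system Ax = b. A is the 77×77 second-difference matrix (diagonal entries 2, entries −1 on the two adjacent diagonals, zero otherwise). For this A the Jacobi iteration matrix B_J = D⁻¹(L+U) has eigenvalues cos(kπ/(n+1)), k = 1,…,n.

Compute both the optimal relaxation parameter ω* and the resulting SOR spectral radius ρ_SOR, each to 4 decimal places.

spectrum of D⁻¹(L+U) = {cos(kπ/78) : 1≤k≤77}; ρ_J = cos(π/78) = 0.9992.
root = sin(π/78) = 0.04027  (since 1−cos² = sin²).
ω* = 2/(1+0.04027) = 1.9226
Hence ρ(B_{ω*}) = 1.9226 − 1 = 0.9226.

ω* = 1.9226, ρ_SOR = 0.9226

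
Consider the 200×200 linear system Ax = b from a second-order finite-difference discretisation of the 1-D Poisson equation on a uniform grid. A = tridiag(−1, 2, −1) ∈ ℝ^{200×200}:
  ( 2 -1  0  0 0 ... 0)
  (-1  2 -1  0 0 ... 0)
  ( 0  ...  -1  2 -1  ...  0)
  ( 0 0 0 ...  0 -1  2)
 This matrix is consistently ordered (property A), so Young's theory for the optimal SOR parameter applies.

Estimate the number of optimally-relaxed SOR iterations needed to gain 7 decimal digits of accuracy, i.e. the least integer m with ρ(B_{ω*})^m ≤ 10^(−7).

m = 516

ρ_J = max_k |cos(kπ/201)| = cos(π/201) = 0.9998779
√(1−ρ_J²) simplifies to sin(π/201) = 0.0156292.
Young: ω* = 2/(1+√(1−ρ_J²)) = 2/(1+0.0156292) = 2/1.0156292 = 1.9692226.
ρ(B_{ω*}) = ω*−1 = 0.9692226
m ≥ 7·ln10 / (−ln 0.9692226) = 515.598; smallest integer m = 516.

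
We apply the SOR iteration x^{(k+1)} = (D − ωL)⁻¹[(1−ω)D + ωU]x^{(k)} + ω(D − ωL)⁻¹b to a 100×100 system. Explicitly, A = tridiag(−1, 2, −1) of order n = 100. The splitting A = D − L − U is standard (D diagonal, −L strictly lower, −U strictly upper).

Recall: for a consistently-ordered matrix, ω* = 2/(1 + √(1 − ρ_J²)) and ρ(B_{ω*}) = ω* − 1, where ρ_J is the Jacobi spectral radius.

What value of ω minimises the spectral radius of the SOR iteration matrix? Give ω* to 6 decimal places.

[ρ_J] n=100: ρ(B_J) = cos(π/(n+1)) = cos(π/101) = 0.999516.
√(1 − cos²(π/101)) = sin(π/101) ≈ 0.0310999.
Young: ω* = 2/(1+√(1−ρ_J²)) = 2/(1+0.0310999) = 2/1.0310999 = 1.939676.
and ρ(B_{ω*}) = 1.939676 − 1 = 0.939676.

ω* = 1.939676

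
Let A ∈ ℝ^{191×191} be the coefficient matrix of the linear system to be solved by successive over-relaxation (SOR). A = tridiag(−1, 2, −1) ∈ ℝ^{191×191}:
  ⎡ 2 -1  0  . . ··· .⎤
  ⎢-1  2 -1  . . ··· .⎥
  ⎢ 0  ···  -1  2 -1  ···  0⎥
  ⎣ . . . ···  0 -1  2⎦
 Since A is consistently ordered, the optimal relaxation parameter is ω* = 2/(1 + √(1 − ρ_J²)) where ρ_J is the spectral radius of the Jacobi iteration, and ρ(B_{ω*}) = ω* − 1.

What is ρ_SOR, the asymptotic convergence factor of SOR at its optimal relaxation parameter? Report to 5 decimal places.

ρ_SOR = 0.96780

spectrum of D⁻¹(L+U) = {cos(kπ/192) : 1≤k≤191}; ρ_J = cos(π/192) = 0.99987.
1 − cos²(π/192) = sin²(π/192) ⇒ √(1−ρ_J²) = sin(π/192) = 0.016362.
Then 2/(1+√(1−ρ_J²)) = 2/(1+0.016362); ω* = 2/1.016362 = 1.96780.
Hence ρ(B_{ω*}) = 1.96780 − 1 = 0.96780.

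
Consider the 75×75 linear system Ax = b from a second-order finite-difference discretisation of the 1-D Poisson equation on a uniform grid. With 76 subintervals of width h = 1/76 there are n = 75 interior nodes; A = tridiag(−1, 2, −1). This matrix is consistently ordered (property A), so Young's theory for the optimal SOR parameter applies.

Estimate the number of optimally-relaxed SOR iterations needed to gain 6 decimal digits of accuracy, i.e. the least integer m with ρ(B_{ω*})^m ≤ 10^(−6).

m = 168

With n=75, ρ(Jacobi) = cos(π/76) = 0.9991458.
√(1−ρ_J²) = |sin(π/76)| = 0.0413250
Young: ω* = 2/(1+√(1−ρ_J²)) = 2/(1+0.0413250) = 2/1.0413250 = 1.9206300.
ρ_SOR = ω* − 1 ≈ 0.9206300.
ρ_SOR^m ≤ 10^(−6) ⇔ m ≥ 6·ln10/(−ln 0.9206300) = 13.8155/0.0826971 = 167.061; m = ⌈167.061⌉ = 168.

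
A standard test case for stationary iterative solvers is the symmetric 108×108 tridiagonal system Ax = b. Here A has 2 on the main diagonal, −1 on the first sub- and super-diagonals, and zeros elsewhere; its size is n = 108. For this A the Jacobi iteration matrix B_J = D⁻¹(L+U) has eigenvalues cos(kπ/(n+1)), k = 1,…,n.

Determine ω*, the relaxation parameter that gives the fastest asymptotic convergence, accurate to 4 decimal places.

ω* = 1.9440

n=108: λ(B_J) = 1 − λ(A)/2 = cos(kπ/109); k=1 gives ρ_J = 0.9996.
1 − cos²(π/109) = sin²(π/109) ⇒ √(1−ρ_J²) = sin(π/109) = 0.02882.
ω* = 2/(1+0.02882) = 1.9440
and ρ(B_{ω*}) = 1.9440 − 1 = 0.9440.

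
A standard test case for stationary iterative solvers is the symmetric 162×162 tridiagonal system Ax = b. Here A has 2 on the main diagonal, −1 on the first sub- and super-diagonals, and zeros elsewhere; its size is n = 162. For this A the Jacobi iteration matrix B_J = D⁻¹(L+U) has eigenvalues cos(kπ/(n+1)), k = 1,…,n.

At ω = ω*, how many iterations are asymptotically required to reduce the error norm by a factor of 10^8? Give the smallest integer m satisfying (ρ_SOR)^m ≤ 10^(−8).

m = 478

spectrum of D⁻¹(L+U) = {cos(kπ/163) : 1≤k≤162}; ρ_J = cos(π/163) = 0.9998143.
root = sin(π/163) = 0.0192724  (since 1−cos² = sin²).
Then 2/(1+√(1−ρ_J²)) = 2/(1+0.0192724); ω* = 2/1.0192724 = 1.9621840.
and ρ(B_{ω*}) = 1.9621840 − 1 = 0.9621840.
m ≥ 8·ln10 / (−ln 0.9621840) = 477.844; smallest integer m = 478.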